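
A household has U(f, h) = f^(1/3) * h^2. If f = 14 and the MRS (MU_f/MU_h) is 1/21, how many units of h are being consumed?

MU_f = 1/3·f^(-2/3)·h^2 and MU_h = 2·f^(1/3)·h.
MRS = MU_f/MU_h = (1/6)·h/f.
Substitute f = 14: MRS = h/84. Setting h/84 = 1/21 gives h = (1/21)·84 = 4.

h = 4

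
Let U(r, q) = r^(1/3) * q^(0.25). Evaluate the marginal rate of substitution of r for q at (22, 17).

MU_r = 1/3·r^(-2/3)·q^(0.25) and MU_q = 0.25·r^(1/3)·q^(-0.75).
MRS = MU_r/MU_q = (4/3)·q/r.
At (22, 17): MRS = 34/33.
That is, one extra unit of r is worth 34/33 units of q at the margin.

MRS = 34/33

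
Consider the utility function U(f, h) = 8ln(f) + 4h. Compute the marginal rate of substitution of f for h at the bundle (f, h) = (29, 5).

MRS = 2/29

MU_f = 8/f, MU_h = 4.
MRS = 8/f ÷ 4.
At (29, 5): MRS = 2/29.
The indifference curve has slope −2/29 at this bundle.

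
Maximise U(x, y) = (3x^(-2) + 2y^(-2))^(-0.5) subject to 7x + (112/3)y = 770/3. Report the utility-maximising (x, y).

x* = 10, y* = 5

For CES with ρ = -2, MRS = (3/2)·(y/x)^3.
Tangency: set MRS = p_x/p_y = 7/(112/3) = 3/16.
So (y/x)^3 = 0.125; taking the cube root, y/x = 0.5, i.e. y = 0.5·x.
Substitute into the budget 7·x + (112/3)·y = 770/3: (77/3)·x = 770/3, so x* = 10 and y* = 0.5·10 = 5.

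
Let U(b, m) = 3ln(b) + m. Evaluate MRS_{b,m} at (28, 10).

MRS = 3/28

MU_b = 3/b, MU_m = 1.
MRS = 3/b ÷ 1.
At (28, 10): MRS = 3/28.
So at (28, 10) the consumer would give up 3/28 units of m for one more unit of b.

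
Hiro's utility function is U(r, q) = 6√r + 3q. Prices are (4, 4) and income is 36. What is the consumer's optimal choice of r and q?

MU_r = 6/(2√r), MU_q = 3.
MRS = 6/(2√r) ÷ 3.
Tangency: set MRS = p_r/p_q = 4/4 = 1.
MRS depends only on r: 1/√r = 1 ⇒ √r = 1/1 = 1 ⇒ r* = 1.
From the budget, 4·q = 36 − 4·1 = 32, so q* = 8.

r* = 1, q* = 8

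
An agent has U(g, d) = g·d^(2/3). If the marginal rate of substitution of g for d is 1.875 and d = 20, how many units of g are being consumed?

MU_g = d^(2/3) and MU_d = 2/3·g·d^(-1/3).
MRS = MU_g/MU_d = (1.5)·d/g.
Substitute d = 20: MRS = 30/g. Setting 30/g = 1.875 gives g = 30/1.875 = 16.

g = 16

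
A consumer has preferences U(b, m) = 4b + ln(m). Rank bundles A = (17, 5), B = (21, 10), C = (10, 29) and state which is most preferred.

Bundle B

Evaluate utility at each bundle:
U(A) = 69.609.
U(B) = 86.303.
U(C) = 43.367.
Highest utility is B, so B ≻ A ≻ C.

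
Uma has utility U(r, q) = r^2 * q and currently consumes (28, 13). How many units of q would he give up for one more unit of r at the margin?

MU_r = 2·r·q and MU_q = r^2.
MRS = MU_r/MU_q = (2/1)·q/r.
At (28, 13): MRS = 13/14.
The indifference curve has slope −13/14 at this bundle.

MRS = 13/14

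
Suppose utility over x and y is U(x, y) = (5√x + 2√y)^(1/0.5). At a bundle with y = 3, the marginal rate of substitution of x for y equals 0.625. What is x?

x = 48

For CES with ρ = 0.5, MRS = (5/2)·√(y/x).
Setting (5/2)·√(3/x) = 0.625 gives √(3/x) = 0.25, so 3/x = 1/16 and x = 48.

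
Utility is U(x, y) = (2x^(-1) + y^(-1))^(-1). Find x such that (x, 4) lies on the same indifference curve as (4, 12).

U depends on (x, y) only through S = 2x^(-1) + y^(-1), so equal utility means equal S. At (4, 12): S = 7/12.
With y = 4: 4^(-1) = 0.25, so 2x^(-1) = 7/12 − 0.25 = 1/3, i.e. x^(-1) = 1/6.
Hence x = 1/(1/6) = 6.
Check: U(6, 4) = 1.7143.

x = 6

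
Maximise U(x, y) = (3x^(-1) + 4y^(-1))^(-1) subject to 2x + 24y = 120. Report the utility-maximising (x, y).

For CES with ρ = -1, MRS = (3/4)·(y/x)^2.
Tangency: set MRS = p_x/p_y = 2/24 = 1/12.
So (y/x)^2 = 1/9; taking the square root, y/x = 1/3, i.e. y = (1/3)·x.
Substitute into the budget 2·x + 24·y = 120: 10·x = 120, so x* = 12 and y* = (1/3)·12 = 4.

x* = 12, y* = 4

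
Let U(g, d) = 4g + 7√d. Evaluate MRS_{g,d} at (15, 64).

MU_g = 4, MU_d = 7/(2√d).
MRS = 4 ÷ (7/(2√d)).
At (15, 64): MRS = 64/7.
That is, one extra unit of g is worth 64/7 units of d at the margin.

MRS = 64/7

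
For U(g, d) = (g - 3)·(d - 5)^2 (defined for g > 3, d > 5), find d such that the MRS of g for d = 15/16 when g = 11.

MU_g = (d−5)^2, MU_d = 2·(g−3)·(d−5).
MRS = (1/2)·(d−5)/(g−3).
Substitute g = 11: MRS = (d − 5)/16. Setting this equal to 15/16 gives d − 5 = (15/16)·16 = 15, so d = 20.

d = 20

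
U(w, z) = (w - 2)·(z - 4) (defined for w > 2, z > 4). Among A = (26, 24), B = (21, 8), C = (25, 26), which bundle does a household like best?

Bundle C

Evaluate utility at each bundle:
U(A) = 480.
U(B) = 76.
U(C) = 506.
Highest utility is C, so C ≻ A ≻ B.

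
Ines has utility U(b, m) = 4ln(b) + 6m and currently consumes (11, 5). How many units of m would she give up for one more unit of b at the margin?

MU_b = 4/b, MU_m = 6.
MRS = 4/b ÷ 6.
At (11, 5): MRS = 2/33.
So at (11, 5) the consumer would give up 2/33 units of m for one more unit of b.

MRS = 2/33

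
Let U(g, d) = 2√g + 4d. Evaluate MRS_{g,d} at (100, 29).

MRS = 1/40

MU_g = 2/(2√g), MU_d = 4.
MRS = 2/(2√g) ÷ 4.
At (100, 29): MRS = 1/40.
The indifference curve has slope −1/40 at this bundle.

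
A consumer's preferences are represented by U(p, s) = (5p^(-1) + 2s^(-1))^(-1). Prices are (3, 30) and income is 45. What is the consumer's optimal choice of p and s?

p* = 5, s* = 1

For CES with ρ = -1, MRS = (5/2)·(s/p)^2.
Tangency: set MRS = p_p/p_s = 3/30 = 0.1.
So (s/p)^2 = 1/25; taking the square root, s/p = 0.2, i.e. s = 0.2·p.
Substitute into the budget 3·p + 30·s = 45: 9·p = 45, so p* = 5 and s* = 0.2·5 = 1.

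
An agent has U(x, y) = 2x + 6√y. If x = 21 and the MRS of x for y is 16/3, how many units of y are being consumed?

y = 64

MU_x = 2, MU_y = 6/(2√y).
MRS = 2 ÷ (6/(2√y)).
MRS depends only on y: (2/3)·√y = 16/3 ⇒ √y = (16/3)/(2/3) = 8 ⇒ y = 64.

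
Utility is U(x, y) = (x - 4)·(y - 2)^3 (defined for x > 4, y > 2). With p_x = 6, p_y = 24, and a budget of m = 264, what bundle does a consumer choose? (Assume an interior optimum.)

x* = 12, y* = 8

MU_x = (y−2)^3, MU_y = 3·(x−4)·(y−2)^2.
MRS = (1/3)·(y−2)/(x−4).
Tangency: set MRS = p_x/p_y = 6/24 = 0.25.
So (1/3)·(y − 2)/(x − 4) = 0.25, i.e. (y − 2) = 0.75·(x − 4).
Rewrite the budget in excess-of-subsistence terms: 6·(x − 4) + 24·(y − 2) = 264 − 6·4 − 24·2 = 192.
Substituting, 24·(x − 4) = 192, so x − 4 = 8 and x* = 12.
Then y − 2 = 0.75·8 = 6, so y* = 8.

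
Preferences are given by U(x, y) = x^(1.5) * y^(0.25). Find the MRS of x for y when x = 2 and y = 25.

MRS = 75

MU_x = 1.5·√x·y^(0.25) and MU_y = 0.25·x^(1.5)·y^(-0.75).
MRS = MU_x/MU_y = (6)·y/x.
At (2, 25): MRS = 75.
That is, one extra unit of x is worth 75 units of y at the margin.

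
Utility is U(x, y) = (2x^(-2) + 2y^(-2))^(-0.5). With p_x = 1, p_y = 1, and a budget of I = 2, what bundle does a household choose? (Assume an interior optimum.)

x* = 1, y* = 1

For CES with ρ = -2, MRS = (y/x)^3.
Tangency: set MRS = p_x/p_y = 1/1 = 1.
So (y/x)^3 = 1; taking the cube root, y/x = 1, i.e. y = x.
Substitute into the budget 1·x + 1·y = 2: 2·x = 2, so x* = 1 and y* = 1.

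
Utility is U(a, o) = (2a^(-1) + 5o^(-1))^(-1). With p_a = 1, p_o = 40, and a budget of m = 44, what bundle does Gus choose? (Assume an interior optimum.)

For CES with ρ = -1, MRS = (2/5)·(o/a)^2.
Tangency: set MRS = p_a/p_o = 1/40.
So (o/a)^2 = 1/16; taking the square root, o/a = 0.25, i.e. o = 0.25·a.
Substitute into the budget 1·a + 40·o = 44: 11·a = 44, so a* = 4 and o* = 0.25·4 = 1.

a* = 4, o* = 1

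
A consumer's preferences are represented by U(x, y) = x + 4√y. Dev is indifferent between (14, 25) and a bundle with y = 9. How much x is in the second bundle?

U(14, 25) = 34.
Set U(x, 9) = 34 and solve.
With y = 9: √9 = 3, so x = 34 − 4·3 = 22.
Check: U(22, 9) = 34.

x = 22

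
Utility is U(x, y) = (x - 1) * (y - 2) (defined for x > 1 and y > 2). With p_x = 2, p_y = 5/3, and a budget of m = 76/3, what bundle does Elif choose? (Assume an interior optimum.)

MU_x = (y−2), MU_y = (x−1).
MRS = (y−2)/(x−1).
Tangency: set MRS = p_x/p_y = 2/(5/3) = 1.2.
So (y − 2)/(x − 1) = 1.2, i.e. (y − 2) = 1.2·(x − 1).
Rewrite the budget in excess-of-subsistence terms: 2·(x − 1) + (5/3)·(y − 2) = 76/3 − 2·1 − (5/3)·2 = 20.
Substituting, 4·(x − 1) = 20, so x − 1 = 5 and x* = 6.
Then y − 2 = 1.2·5 = 6, so y* = 8.

x* = 6, y* = 8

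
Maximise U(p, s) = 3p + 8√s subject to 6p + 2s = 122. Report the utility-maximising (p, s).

MU_p = 3, MU_s = 8/(2√s).
MRS = 3 ÷ (8/(2√s)).
Tangency: set MRS = p_p/p_s = 6/2 = 3.
MRS depends only on s: 0.75·√s = 3 ⇒ √s = 3/0.75 = 4 ⇒ s* = 16.
From the budget, 6·p = 122 − 2·16 = 90, so p* = 15.

p* = 15, s* = 16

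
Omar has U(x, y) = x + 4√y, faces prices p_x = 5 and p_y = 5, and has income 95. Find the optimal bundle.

x* = 15, y* = 4

MU_x = 1, MU_y = 4/(2√y).
MRS = 1 ÷ (4/(2√y)).
Tangency: set MRS = p_x/p_y = 5/5 = 1.
MRS depends only on y: 0.5·√y = 1 ⇒ √y = 1/0.5 = 2 ⇒ y* = 4.
From the budget, 5·x = 95 − 5·4 = 75, so x* = 15.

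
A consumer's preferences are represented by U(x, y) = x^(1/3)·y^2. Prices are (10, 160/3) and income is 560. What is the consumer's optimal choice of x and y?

x* = 8, y* = 9

MU_x = 1/3·x^(-2/3)·y^2 and MU_y = 2·x^(1/3)·y.
MRS = MU_x/MU_y = (1/6)·y/x.
Tangency: set MRS = p_x/p_y = 10/(160/3) = 3/16.
So (1/6)·y/x = 3/16, i.e. y = 1.125·x.
Substitute into the budget 10·x + (160/3)·y = 560: 70·x = 560, so x* = 8.
Then y* = 1.125·8 = 9.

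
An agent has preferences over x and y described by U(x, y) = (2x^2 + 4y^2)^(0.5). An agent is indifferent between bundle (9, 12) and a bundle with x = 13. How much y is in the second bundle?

y = 10

U depends on (x, y) only through S = 2x^2 + 4y^2, so equal utility means equal S. At (9, 12): S = 738.
With x = 13: 2·13^2 = 338, so 4y^2 = 738 − 338 = 400, i.e. y^2 = 100.
Hence y = √100 = 10.
Check: U(13, 10) = 27.1662.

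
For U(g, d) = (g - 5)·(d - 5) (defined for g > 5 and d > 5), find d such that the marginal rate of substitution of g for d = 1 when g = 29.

d = 29

MU_g = (d−5), MU_d = (g−5).
MRS = (d−5)/(g−5).
Substitute g = 29: MRS = (d − 5)/24. Setting this equal to 1 gives d − 5 = 1·24 = 24, so d = 29.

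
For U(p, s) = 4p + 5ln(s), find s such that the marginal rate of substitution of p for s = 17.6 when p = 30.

MU_p = 4, MU_s = 5/s.
MRS = 4 ÷ (5/s).
MRS depends only on s: 0.8·s = 17.6 ⇒ s = 17.6/0.8 = 22.

s = 22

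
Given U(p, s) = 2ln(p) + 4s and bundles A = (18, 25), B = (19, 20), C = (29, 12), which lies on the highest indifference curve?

Bundle A

Evaluate utility at each bundle:
U(A) = 105.781.
U(B) = 85.889.
U(C) = 54.735.
Highest utility is A, so A ≻ B ≻ C.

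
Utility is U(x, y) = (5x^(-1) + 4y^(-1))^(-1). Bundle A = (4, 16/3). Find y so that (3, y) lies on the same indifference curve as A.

U depends on (x, y) only through S = 5x^(-1) + 4y^(-1), so equal utility means equal S. At (4, 16/3): S = 2.
With x = 3: 5·3^(-1) = 5/3, so 4y^(-1) = 2 − 5/3 = 1/3, i.e. y^(-1) = 1/12.
Hence y = 1/(1/12) = 12.
Check: U(3, 12) = 0.5.

y = 12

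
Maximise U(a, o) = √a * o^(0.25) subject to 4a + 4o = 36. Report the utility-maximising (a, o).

a* = 6, o* = 3

MU_a = 0.5·a^(-0.5)·o^(0.25) and MU_o = 0.25·√a·o^(-0.75).
MRS = MU_a/MU_o = (2)·o/a.
Tangency: set MRS = p_a/p_o = 4/4 = 1.
So (2)·o/a = 1, i.e. o = 0.5·a.
Substitute into the budget 4·a + 4·o = 36: 6·a = 36, so a* = 6.
Then o* = 0.5·6 = 3.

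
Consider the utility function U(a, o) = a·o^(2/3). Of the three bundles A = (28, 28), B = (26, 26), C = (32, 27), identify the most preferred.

Bundle C

Evaluate utility at each bundle:
U(A) = 258.184.
U(B) = 228.186.
U(C) = 288.000.
Highest utility is C, so C ≻ A ≻ B.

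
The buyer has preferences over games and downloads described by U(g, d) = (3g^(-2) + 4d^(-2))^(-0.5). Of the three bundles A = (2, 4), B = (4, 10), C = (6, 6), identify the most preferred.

Evaluate utility at each bundle:
U(A) = 1.000.
U(B) = 2.097.
U(C) = 2.268.
Highest utility is C, so C ≻ B ≻ A.

Bundle C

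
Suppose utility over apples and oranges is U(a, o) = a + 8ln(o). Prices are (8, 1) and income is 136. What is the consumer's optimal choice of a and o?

MU_a = 1, MU_o = 8/o.
MRS = 1 ÷ (8/o).
Tangency: set MRS = p_a/p_o = 8/1 = 8.
MRS depends only on o: 0.125·o = 8 ⇒ o* = 8/0.125 = 64.
From the budget, 8·a = 136 − 1·64 = 72, so a* = 9.

a* = 9, o* = 64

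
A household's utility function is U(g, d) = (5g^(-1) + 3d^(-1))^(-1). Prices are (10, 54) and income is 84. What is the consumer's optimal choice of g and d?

For CES with ρ = -1, MRS = (5/3)·(d/g)^2.
Tangency: set MRS = p_g/p_d = 10/54 = 5/27.
So (d/g)^2 = 1/9; taking the square root, d/g = 1/3, i.e. d = (1/3)·g.
Substitute into the budget 10·g + 54·d = 84: 28·g = 84, so g* = 3 and d* = (1/3)·3 = 1.

g* = 3, d* = 1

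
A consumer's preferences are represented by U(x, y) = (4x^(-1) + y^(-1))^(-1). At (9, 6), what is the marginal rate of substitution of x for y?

For CES with ρ = -1, MRS = (4/1)·(y/x)^2.
At (9, 6): MRS = 16/9.
The indifference curve has slope −16/9 at this bundle.

MRS = 16/9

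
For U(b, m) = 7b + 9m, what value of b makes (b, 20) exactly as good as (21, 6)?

b = 3

U(21, 6) = 201.
Set U(b, 20) = 201 and solve.
7b + 9·20 = 201 ⇒ 7b = 21 ⇒ b = 3.
Check: U(3, 20) = 201.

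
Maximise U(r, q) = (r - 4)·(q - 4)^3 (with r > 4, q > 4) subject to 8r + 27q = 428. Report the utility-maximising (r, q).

r* = 13, q* = 12

MU_r = (q−4)^3, MU_q = 3·(r−4)·(q−4)^2.
MRS = (1/3)·(q−4)/(r−4).
Tangency: set MRS = p_r/p_q = 8/27.
So (1/3)·(q − 4)/(r − 4) = 8/27, i.e. (q − 4) = (8/9)·(r − 4).
Rewrite the budget in excess-of-subsistence terms: 8·(r − 4) + 27·(q − 4) = 428 − 8·4 − 27·4 = 288.
Substituting, 32·(r − 4) = 288, so r − 4 = 9 and r* = 13.
Then q − 4 = (8/9)·9 = 8, so q* = 12.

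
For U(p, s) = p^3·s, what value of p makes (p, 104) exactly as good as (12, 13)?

p = 6

U(12, 13) = 22464.
Set U(p, 104) = 22464 and solve.
With s = 104: p^3 = 22464/104 = 216; taking the cube root, p = 6.
Check: U(6, 104) = 22464.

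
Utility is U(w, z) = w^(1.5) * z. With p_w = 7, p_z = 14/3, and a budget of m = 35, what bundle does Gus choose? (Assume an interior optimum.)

w* = 3, z* = 3

MU_w = 1.5·√w·z and MU_z = w^(1.5).
MRS = MU_w/MU_z = (1.5)·z/w.
Tangency: set MRS = p_w/p_z = 7/(14/3) = 1.5.
So (1.5)·z/w = 1.5, i.e. z = w.
Substitute into the budget 7·w + (14/3)·z = 35: (35/3)·w = 35, so w* = 3.
Then z* = 3.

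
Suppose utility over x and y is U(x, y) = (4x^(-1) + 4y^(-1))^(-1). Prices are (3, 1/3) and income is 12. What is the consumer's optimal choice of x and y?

x* = 3, y* = 9

For CES with ρ = -1, MRS = (y/x)^2.
Tangency: set MRS = p_x/p_y = 3/(1/3) = 9.
So (y/x)^2 = 9; taking the square root, y/x = 3, i.e. y = 3·x.
Substitute into the budget 3·x + (1/3)·y = 12: 4·x = 12, so x* = 3 and y* = 3·3 = 9.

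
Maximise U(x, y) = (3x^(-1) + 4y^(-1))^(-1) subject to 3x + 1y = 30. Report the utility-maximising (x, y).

x* = 6, y* = 12

For CES with ρ = -1, MRS = (3/4)·(y/x)^2.
Tangency: set MRS = p_x/p_y = 3/1 = 3.
So (y/x)^2 = 4; taking the square root, y/x = 2, i.e. y = 2·x.
Substitute into the budget 3·x + 1·y = 30: 5·x = 30, so x* = 6 and y* = 2·6 = 12.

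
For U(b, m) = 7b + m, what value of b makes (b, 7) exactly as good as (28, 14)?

b = 29

U(28, 14) = 210.
Set U(b, 7) = 210 and solve.
7b + 7 = 210 ⇒ 7b = 203 ⇒ b = 29.
Check: U(29, 7) = 210.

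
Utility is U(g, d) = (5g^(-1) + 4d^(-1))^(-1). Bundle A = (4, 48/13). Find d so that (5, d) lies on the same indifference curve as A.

d = 3

U depends on (g, d) only through S = 5g^(-1) + 4d^(-1), so equal utility means equal S. At (4, 48/13): S = 7/3.
With g = 5: 5·5^(-1) = 1, so 4d^(-1) = 7/3 − 1 = 4/3, i.e. d^(-1) = 1/3.
Hence d = 1/(1/3) = 3.
Check: U(5, 3) = 0.4286.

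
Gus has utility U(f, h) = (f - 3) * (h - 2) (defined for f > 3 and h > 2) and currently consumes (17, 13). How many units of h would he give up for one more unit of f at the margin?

MRS = 11/14

MU_f = (h−2), MU_h = (f−3).
MRS = (h−2)/(f−3).
At (17, 13): MRS = 11/14.
The indifference curve has slope −11/14 at this bundle.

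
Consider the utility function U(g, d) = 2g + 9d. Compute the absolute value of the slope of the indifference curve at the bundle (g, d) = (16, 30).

MU_g = 2, MU_d = 9, so MRS = 2/9 at every bundle.
At (16, 30): MRS = 2/9.
That is, one extra unit of g is worth 2/9 units of d at the margin.

MRS = 2/9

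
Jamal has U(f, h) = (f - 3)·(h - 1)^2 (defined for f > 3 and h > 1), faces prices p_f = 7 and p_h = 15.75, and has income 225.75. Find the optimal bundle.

f* = 12, h* = 9

MU_f = (h−1)^2, MU_h = 2·(f−3)·(h−1).
MRS = (1/2)·(h−1)/(f−3).
Tangency: set MRS = p_f/p_h = 7/15.75 = 4/9.
So (1/2)·(h − 1)/(f − 3) = 4/9, i.e. (h − 1) = (8/9)·(f − 3).
Rewrite the budget in excess-of-subsistence terms: 7·(f − 3) + 15.75·(h − 1) = 225.75 − 7·3 − 15.75·1 = 189.
Substituting, 21·(f − 3) = 189, so f − 3 = 9 and f* = 12.
Then h − 1 = (8/9)·9 = 8, so h* = 9.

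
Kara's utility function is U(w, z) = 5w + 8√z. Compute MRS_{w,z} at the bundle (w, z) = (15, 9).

MU_w = 5, MU_z = 8/(2√z).
MRS = 5 ÷ (8/(2√z)).
At (15, 9): MRS = 3.75.
The indifference curve has slope −3.75 at this bundle.

MRS = 3.75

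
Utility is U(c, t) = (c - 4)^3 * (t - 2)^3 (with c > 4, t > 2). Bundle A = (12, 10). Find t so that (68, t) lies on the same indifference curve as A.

U(12, 10) = 262144.
Set U(68, t) = 262144 and solve.
With c = 68: (68 − 4)^3 = 262144, so (t − 2)^3 = 262144/262144 = 1.
Taking the cube root (with t > 2): t − 2 = 1, so t = 3.
Check: U(68, 3) = 262144.

t = 3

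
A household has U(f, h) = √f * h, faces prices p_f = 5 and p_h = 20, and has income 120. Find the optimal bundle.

MU_f = 0.5·f^(-0.5)·h and MU_h = √f.
MRS = MU_f/MU_h = (0.5)·h/f.
Tangency: set MRS = p_f/p_h = 5/20 = 0.25.
So (0.5)·h/f = 0.25, i.e. h = 0.5·f.
Substitute into the budget 5·f + 20·h = 120: 15·f = 120, so f* = 8.
Then h* = 0.5·8 = 4.

f* = 8, h* = 4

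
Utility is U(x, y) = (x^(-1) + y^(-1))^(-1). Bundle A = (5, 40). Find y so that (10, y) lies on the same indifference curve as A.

y = 8

U depends on (x, y) only through S = x^(-1) + y^(-1), so equal utility means equal S. At (5, 40): S = 9/40.
With x = 10: 10^(-1) = 0.1, so y^(-1) = 9/40 − 0.1 = 0.125.
Hence y = 1/0.125 = 8.
Check: U(10, 8) = 4.4444.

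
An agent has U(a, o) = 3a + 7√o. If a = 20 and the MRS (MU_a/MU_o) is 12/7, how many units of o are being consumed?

o = 4

MU_a = 3, MU_o = 7/(2√o).
MRS = 3 ÷ (7/(2√o)).
MRS depends only on o: (6/7)·√o = 12/7 ⇒ √o = (12/7)/(6/7) = 2 ⇒ o = 4.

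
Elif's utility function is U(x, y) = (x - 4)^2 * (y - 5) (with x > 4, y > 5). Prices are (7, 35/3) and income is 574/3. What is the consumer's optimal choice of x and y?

MU_x = 2·(x−4)·(y−5), MU_y = (x−4)^2.
MRS = (2/1)·(y−5)/(x−4).
Tangency: set MRS = p_x/p_y = 7/(35/3) = 0.6.
So (2/1)·(y − 5)/(x − 4) = 0.6, i.e. (y − 5) = 0.3·(x − 4).
Rewrite the budget in excess-of-subsistence terms: 7·(x − 4) + (35/3)·(y − 5) = 574/3 − 7·4 − (35/3)·5 = 105.
Substituting, 10.5·(x − 4) = 105, so x − 4 = 10 and x* = 14.
Then y − 5 = 0.3·10 = 3, so y* = 8.

x* = 14, y* = 8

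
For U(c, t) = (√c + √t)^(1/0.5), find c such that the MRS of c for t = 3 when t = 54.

c = 6

For CES with ρ = 0.5, MRS = √(t/c).
Setting √(54/c) = 3 gives 54/c = 9 and c = 6.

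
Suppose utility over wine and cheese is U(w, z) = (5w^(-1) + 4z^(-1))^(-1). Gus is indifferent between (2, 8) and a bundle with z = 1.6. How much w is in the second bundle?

U depends on (w, z) only through S = 5w^(-1) + 4z^(-1), so equal utility means equal S. At (2, 8): S = 3.
With z = 1.6: 4·1.6^(-1) = 2.5, so 5w^(-1) = 3 − 2.5 = 0.5, i.e. w^(-1) = 0.1.
Hence w = 1/0.1 = 10.
Check: U(10, 1.6) = 0.3333.

w = 10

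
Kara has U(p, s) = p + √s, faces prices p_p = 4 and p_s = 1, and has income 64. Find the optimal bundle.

MU_p = 1, MU_s = 1/(2√s).
MRS = 1 ÷ (1/(2√s)).
Tangency: set MRS = p_p/p_s = 4/1 = 4.
MRS depends only on s: 2·√s = 4 ⇒ √s = 4/2 = 2 ⇒ s* = 4.
From the budget, 4·p = 64 − 1·4 = 60, so p* = 15.

p* = 15, s* = 4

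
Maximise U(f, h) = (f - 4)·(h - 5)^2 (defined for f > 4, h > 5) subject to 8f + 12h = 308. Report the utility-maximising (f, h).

MU_f = (h−5)^2, MU_h = 2·(f−4)·(h−5).
MRS = (1/2)·(h−5)/(f−4).
Tangency: set MRS = p_f/p_h = 8/12 = 2/3.
So (1/2)·(h − 5)/(f − 4) = 2/3, i.e. (h − 5) = (4/3)·(f − 4).
Rewrite the budget in excess-of-subsistence terms: 8·(f − 4) + 12·(h − 5) = 308 − 8·4 − 12·5 = 216.
Substituting, 24·(f − 4) = 216, so f − 4 = 9 and f* = 13.
Then h − 5 = (4/3)·9 = 12, so h* = 17.

f* = 13, h* = 17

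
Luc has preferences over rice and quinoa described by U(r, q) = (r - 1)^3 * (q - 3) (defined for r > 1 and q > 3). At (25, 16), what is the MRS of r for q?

MU_r = 3·(r−1)^2·(q−3), MU_q = (r−1)^3.
MRS = (3/1)·(q−3)/(r−1).
At (25, 16): MRS = 1.625.
That is, one extra unit of r is worth 1.625 units of q at the margin.

MRS = 1.625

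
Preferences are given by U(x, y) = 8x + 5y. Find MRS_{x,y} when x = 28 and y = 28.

MU_x = 8, MU_y = 5, so MRS = 8/5 = 1.6 at every bundle.
At (28, 28): MRS = 1.6.
That is, one extra unit of x is worth 1.6 units of y at the margin.

MRS = 1.6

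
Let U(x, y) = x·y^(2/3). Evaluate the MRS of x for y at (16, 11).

MRS = 33/32

MU_x = y^(2/3) and MU_y = 2/3·x·y^(-1/3).
MRS = MU_x/MU_y = (1.5)·y/x.
At (16, 11): MRS = 33/32.
The indifference curve has slope −33/32 at this bundle.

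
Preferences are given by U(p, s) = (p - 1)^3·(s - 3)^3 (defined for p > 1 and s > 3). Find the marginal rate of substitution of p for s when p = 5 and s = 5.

MU_p = 3·(p−1)^2·(s−3)^3, MU_s = 3·(p−1)^3·(s−3)^2.
MRS = (s−3)/(p−1).
At (5, 5): MRS = 0.5.
That is, one extra unit of p is worth 0.5 units of s at the margin.

MRS = 0.5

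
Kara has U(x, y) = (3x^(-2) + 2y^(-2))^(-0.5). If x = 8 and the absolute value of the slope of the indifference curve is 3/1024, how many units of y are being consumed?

y = 1

For CES with ρ = -2, MRS = (3/2)·(y/x)^3.
Setting (3/2)·(y/8)^3 = 3/1024 gives (y/8)^3 = 1/512, so y/8 = 0.125 and y = 1.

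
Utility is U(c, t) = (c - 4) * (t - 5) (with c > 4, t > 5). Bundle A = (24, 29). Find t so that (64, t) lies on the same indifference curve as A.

t = 13

U(24, 29) = 480.
Set U(64, t) = 480 and solve.
With c = 64: (64 − 4) = 60, so (t − 5) = 480/60 = 8.
So t = 5 + 8 = 13.
Check: U(64, 13) = 480.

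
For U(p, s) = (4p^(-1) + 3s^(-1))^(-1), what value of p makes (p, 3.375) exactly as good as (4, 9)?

p = 9

U depends on (p, s) only through S = 4p^(-1) + 3s^(-1), so equal utility means equal S. At (4, 9): S = 4/3.
With s = 3.375: 3·3.375^(-1) = 8/9, so 4p^(-1) = 4/3 − 8/9 = 4/9, i.e. p^(-1) = 1/9.
Hence p = 1/(1/9) = 9.
Check: U(9, 3.375) = 0.75.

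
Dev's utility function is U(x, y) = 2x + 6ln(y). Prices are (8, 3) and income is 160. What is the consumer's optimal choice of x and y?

MU_x = 2, MU_y = 6/y.
MRS = 2 ÷ (6/y).
Tangency: set MRS = p_x/p_y = 8/3.
MRS depends only on y: (1/3)·y = 8/3 ⇒ y* = (8/3)/(1/3) = 8.
From the budget, 8·x = 160 − 3·8 = 136, so x* = 17.

x* = 17, y* = 8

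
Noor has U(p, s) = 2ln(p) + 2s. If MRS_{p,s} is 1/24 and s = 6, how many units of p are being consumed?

p = 24

MU_p = 2/p, MU_s = 2.
MRS = 2/p ÷ 2.
MRS depends only on p: 1/p = 1/24 ⇒ p = 1/(1/24) = 24.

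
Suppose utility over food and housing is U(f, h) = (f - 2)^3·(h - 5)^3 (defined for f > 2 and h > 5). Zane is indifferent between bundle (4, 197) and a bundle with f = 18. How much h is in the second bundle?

h = 29

U(4, 197) = 56623104.
Set U(18, h) = 56623104 and solve.
With f = 18: (18 − 2)^3 = 4096, so (h − 5)^3 = 56623104/4096 = 13824.
Taking the cube root (with h > 5): h − 5 = 24, so h = 29.
Check: U(18, 29) = 56623104.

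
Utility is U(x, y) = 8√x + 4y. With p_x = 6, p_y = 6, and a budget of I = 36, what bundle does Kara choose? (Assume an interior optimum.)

MU_x = 8/(2√x), MU_y = 4.
MRS = 8/(2√x) ÷ 4.
Tangency: set MRS = p_x/p_y = 6/6 = 1.
MRS depends only on x: 1/√x = 1 ⇒ √x = 1/1 = 1 ⇒ x* = 1.
From the budget, 6·y = 36 − 6·1 = 30, so y* = 5.

x* = 1, y* = 5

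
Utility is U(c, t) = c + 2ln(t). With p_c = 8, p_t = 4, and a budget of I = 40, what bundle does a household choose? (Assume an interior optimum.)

MU_c = 1, MU_t = 2/t.
MRS = 1 ÷ (2/t).
Tangency: set MRS = p_c/p_t = 8/4 = 2.
MRS depends only on t: 0.5·t = 2 ⇒ t* = 2/0.5 = 4.
From the budget, 8·c = 40 − 4·4 = 24, so c* = 3.

c* = 3, t* = 4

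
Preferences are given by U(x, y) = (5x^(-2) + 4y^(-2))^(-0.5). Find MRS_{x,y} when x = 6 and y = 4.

MRS = 10/27

For CES with ρ = -2, MRS = (5/4)·(y/x)^3.
At (6, 4): MRS = 10/27.
That is, one extra unit of x is worth 10/27 units of y at the margin.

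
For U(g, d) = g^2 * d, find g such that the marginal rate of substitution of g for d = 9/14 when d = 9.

g = 28

MU_g = 2·g·d and MU_d = g^2.
MRS = MU_g/MU_d = (2/1)·d/g.
Substitute d = 9: MRS = 18/g. Setting 18/g = 9/14 gives g = 18/(9/14) = 28.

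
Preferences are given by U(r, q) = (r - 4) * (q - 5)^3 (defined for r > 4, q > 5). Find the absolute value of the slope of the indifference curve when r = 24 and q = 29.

MU_r = (q−5)^3, MU_q = 3·(r−4)·(q−5)^2.
MRS = (1/3)·(q−5)/(r−4).
At (24, 29): MRS = 0.4.
So at (24, 29) the consumer would give up 0.4 units of q for one more unit of r.

MRS = 0.4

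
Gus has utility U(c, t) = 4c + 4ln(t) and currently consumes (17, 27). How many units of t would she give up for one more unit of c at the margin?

MRS = 27

MU_c = 4, MU_t = 4/t.
MRS = 4 ÷ (4/t).
At (17, 27): MRS = 27.
So at (17, 27) the consumer would give up 27 units of t for one more unit of c.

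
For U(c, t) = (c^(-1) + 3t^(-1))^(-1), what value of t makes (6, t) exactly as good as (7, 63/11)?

U depends on (c, t) only through S = c^(-1) + 3t^(-1), so equal utility means equal S. At (7, 63/11): S = 2/3.
With c = 6: 6^(-1) = 1/6, so 3t^(-1) = 2/3 − 1/6 = 0.5, i.e. t^(-1) = 1/6.
Hence t = 1/(1/6) = 6.
Check: U(6, 6) = 1.5.

t = 6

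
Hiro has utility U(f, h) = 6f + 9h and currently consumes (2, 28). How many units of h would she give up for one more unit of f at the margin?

MU_f = 6, MU_h = 9, so MRS = 6/9 = 2/3 at every bundle.
At (2, 28): MRS = 2/3.
So at (2, 28) the consumer would give up 2/3 units of h for one more unit of f.

MRS = 2/3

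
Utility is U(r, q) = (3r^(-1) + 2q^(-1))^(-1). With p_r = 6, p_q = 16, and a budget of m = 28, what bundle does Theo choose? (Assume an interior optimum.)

For CES with ρ = -1, MRS = (3/2)·(q/r)^2.
Tangency: set MRS = p_r/p_q = 6/16 = 0.375.
So (q/r)^2 = 0.25; taking the square root, q/r = 0.5, i.e. q = 0.5·r.
Substitute into the budget 6·r + 16·q = 28: 14·r = 28, so r* = 2 and q* = 0.5·2 = 1.

r* = 2, q* = 1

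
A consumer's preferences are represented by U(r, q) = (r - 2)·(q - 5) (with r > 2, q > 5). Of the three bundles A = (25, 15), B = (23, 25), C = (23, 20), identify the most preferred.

Bundle B

Evaluate utility at each bundle:
U(A) = 230.
U(B) = 420.
U(C) = 315.
Highest utility is B, so B ≻ C ≻ A.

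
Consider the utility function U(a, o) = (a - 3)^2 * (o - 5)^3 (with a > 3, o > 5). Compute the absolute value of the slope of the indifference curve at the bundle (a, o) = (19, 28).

MRS = 23/24

MU_a = 2·(a−3)·(o−5)^3, MU_o = 3·(a−3)^2·(o−5)^2.
MRS = (2/3)·(o−5)/(a−3).
At (19, 28): MRS = 23/24.
That is, one extra unit of a is worth 23/24 units of o at the margin.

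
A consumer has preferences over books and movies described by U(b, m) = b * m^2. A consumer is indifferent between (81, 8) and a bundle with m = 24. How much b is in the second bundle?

U(81, 8) = 5184.
Set U(b, 24) = 5184 and solve.
With m = 24: 24^2 = 576, so b = 5184/576 = 9.
Check: U(9, 24) = 5184.

b = 9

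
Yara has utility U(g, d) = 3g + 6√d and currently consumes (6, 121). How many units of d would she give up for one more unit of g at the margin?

MRS = 11

MU_g = 3, MU_d = 6/(2√d).
MRS = 3 ÷ (6/(2√d)).
At (6, 121): MRS = 11.
That is, one extra unit of g is worth 11 units of d at the margin.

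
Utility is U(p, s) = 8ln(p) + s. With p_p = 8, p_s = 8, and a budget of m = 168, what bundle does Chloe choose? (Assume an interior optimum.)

p* = 8, s* = 13

MU_p = 8/p, MU_s = 1.
MRS = 8/p ÷ 1.
Tangency: set MRS = p_p/p_s = 8/8 = 1.
MRS depends only on p: 8/p = 1 ⇒ p* = 8/1 = 8.
From the budget, 8·s = 168 − 8·8 = 104, so s* = 13.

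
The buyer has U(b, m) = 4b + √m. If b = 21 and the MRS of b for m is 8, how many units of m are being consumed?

MU_b = 4, MU_m = 1/(2√m).
MRS = 4 ÷ (1/(2√m)).
MRS depends only on m: 8·√m = 8 ⇒ √m = 8/8 = 1 ⇒ m = 1.

m = 1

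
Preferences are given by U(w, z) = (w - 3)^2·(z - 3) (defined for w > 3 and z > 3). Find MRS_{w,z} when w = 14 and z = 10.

MRS = 14/11

MU_w = 2·(w−3)·(z−3), MU_z = (w−3)^2.
MRS = (2/1)·(z−3)/(w−3).
At (14, 10): MRS = 14/11.
The indifference curve has slope −14/11 at this bundle.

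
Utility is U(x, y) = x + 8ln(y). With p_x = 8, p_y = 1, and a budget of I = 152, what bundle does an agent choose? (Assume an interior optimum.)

x* = 11, y* = 64

MU_x = 1, MU_y = 8/y.
MRS = 1 ÷ (8/y).
Tangency: set MRS = p_x/p_y = 8/1 = 8.
MRS depends only on y: 0.125·y = 8 ⇒ y* = 8/0.125 = 64.
From the budget, 8·x = 152 − 1·64 = 88, so x* = 11.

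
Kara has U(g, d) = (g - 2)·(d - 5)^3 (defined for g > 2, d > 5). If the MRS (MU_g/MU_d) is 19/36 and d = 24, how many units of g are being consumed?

g = 14

MU_g = (d−5)^3, MU_d = 3·(g−2)·(d−5)^2.
MRS = (1/3)·(d−5)/(g−2).
Substitute d = 24: MRS = (19/3)/(g − 2). Setting this equal to 19/36 gives g − 2 = (19/3)/(19/36) = 12, so g = 14.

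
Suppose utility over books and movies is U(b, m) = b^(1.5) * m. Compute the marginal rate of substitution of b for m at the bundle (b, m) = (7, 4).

MRS = 6/7

MU_b = 1.5·√b·m and MU_m = b^(1.5).
MRS = MU_b/MU_m = (1.5)·m/b.
At (7, 4): MRS = 6/7.
So at (7, 4) the consumer would give up 6/7 units of m for one more unit of b.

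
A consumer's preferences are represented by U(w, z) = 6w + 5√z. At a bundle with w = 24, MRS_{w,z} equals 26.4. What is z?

MU_w = 6, MU_z = 5/(2√z).
MRS = 6 ÷ (5/(2√z)).
MRS depends only on z: 2.4·√z = 26.4 ⇒ √z = 26.4/2.4 = 11 ⇒ z = 121.

z = 121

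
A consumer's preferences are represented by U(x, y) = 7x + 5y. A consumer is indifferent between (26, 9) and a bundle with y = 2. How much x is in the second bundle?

U(26, 9) = 227.
Set U(x, 2) = 227 and solve.
7x + 5·2 = 227 ⇒ 7x = 217 ⇒ x = 31.
Check: U(31, 2) = 227.

x = 31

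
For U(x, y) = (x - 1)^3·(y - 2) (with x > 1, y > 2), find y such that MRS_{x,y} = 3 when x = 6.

y = 7

MU_x = 3·(x−1)^2·(y−2), MU_y = (x−1)^3.
MRS = (3/1)·(y−2)/(x−1).
Substitute x = 6: MRS = (y − 2)/(5/3). Setting this equal to 3 gives y − 2 = 3·(5/3) = 5, so y = 7.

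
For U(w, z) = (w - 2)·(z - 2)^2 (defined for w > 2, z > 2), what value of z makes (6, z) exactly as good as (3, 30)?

z = 16

U(3, 30) = 784.
Set U(6, z) = 784 and solve.
With w = 6: (6 − 2) = 4, so (z − 2)^2 = 784/4 = 196.
Taking the square root (with z > 2): z − 2 = 14, so z = 16.
Check: U(6, 16) = 784.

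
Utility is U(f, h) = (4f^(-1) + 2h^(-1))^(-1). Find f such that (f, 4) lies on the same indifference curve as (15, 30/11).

f = 8

U depends on (f, h) only through S = 4f^(-1) + 2h^(-1), so equal utility means equal S. At (15, 30/11): S = 1.
With h = 4: 2·4^(-1) = 0.5, so 4f^(-1) = 1 − 0.5 = 0.5, i.e. f^(-1) = 0.125.
Hence f = 1/0.125 = 8.
Check: U(8, 4) = 1.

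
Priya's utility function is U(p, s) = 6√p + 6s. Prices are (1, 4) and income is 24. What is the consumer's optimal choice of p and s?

MU_p = 6/(2√p), MU_s = 6.
MRS = 6/(2√p) ÷ 6.
Tangency: set MRS = p_p/p_s = 1/4 = 0.25.
MRS depends only on p: 0.5/√p = 0.25 ⇒ √p = 0.5/0.25 = 2 ⇒ p* = 4.
From the budget, 4·s = 24 − 1·4 = 20, so s* = 5.

p* = 4, s* = 5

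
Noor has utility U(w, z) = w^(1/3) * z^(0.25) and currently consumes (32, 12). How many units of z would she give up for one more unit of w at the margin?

MU_w = 1/3·w^(-2/3)·z^(0.25) and MU_z = 0.25·w^(1/3)·z^(-0.75).
MRS = MU_w/MU_z = (4/3)·z/w.
At (32, 12): MRS = 0.5.
So at (32, 12) the consumer would give up 0.5 units of z for one more unit of w.

MRS = 0.5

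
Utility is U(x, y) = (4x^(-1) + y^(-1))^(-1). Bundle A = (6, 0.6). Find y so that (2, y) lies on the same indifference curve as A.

U depends on (x, y) only through S = 4x^(-1) + y^(-1), so equal utility means equal S. At (6, 0.6): S = 7/3.
With x = 2: 4·2^(-1) = 2, so y^(-1) = 7/3 − 2 = 1/3.
Hence y = 1/(1/3) = 3.
Check: U(2, 3) = 0.4286.

y = 3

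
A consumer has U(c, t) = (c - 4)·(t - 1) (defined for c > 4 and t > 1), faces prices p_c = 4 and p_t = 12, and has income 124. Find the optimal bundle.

MU_c = (t−1), MU_t = (c−4).
MRS = (t−1)/(c−4).
Tangency: set MRS = p_c/p_t = 4/12 = 1/3.
So (t − 1)/(c − 4) = 1/3, i.e. (t − 1) = (1/3)·(c − 4).
Rewrite the budget in excess-of-subsistence terms: 4·(c − 4) + 12·(t − 1) = 124 − 4·4 − 12·1 = 96.
Substituting, 8·(c − 4) = 96, so c − 4 = 12 and c* = 16.
Then t − 1 = (1/3)·12 = 4, so t* = 5.

c* = 16, t* = 5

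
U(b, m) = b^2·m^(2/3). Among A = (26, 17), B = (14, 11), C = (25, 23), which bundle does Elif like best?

Bundle C

Evaluate utility at each bundle:
U(A) = 4469.367.
U(B) = 969.433.
U(C) = 5054.737.
Highest utility is C, so C ≻ A ≻ B.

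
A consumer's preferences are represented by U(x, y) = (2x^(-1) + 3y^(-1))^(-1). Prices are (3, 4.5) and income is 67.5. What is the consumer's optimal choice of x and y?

For CES with ρ = -1, MRS = (2/3)·(y/x)^2.
Tangency: set MRS = p_x/p_y = 3/4.5 = 2/3.
So (y/x)^2 = 1; taking the square root, y/x = 1, i.e. y = x.
Substitute into the budget 3·x + 4.5·y = 67.5: 7.5·x = 67.5, so x* = 9 and y* = 9.

x* = 9, y* = 9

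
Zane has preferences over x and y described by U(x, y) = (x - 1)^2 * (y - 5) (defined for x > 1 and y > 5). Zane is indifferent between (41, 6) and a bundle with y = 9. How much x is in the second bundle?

x = 21

U(41, 6) = 1600.
Set U(x, 9) = 1600 and solve.
With y = 9: (9 − 5) = 4, so (x − 1)^2 = 1600/4 = 400.
Taking the square root (with x > 1): x − 1 = 20, so x = 21.
Check: U(21, 9) = 1600.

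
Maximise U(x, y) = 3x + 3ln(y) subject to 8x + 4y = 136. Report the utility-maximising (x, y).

MU_x = 3, MU_y = 3/y.
MRS = 3 ÷ (3/y).
Tangency: set MRS = p_x/p_y = 8/4 = 2.
MRS depends only on y: y = 2 ⇒ y* = 2.
From the budget, 8·x = 136 − 4·2 = 128, so x* = 16.

x* = 16, y* = 2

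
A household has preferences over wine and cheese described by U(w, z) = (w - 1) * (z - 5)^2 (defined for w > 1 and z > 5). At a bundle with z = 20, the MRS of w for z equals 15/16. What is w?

MU_w = (z−5)^2, MU_z = 2·(w−1)·(z−5).
MRS = (1/2)·(z−5)/(w−1).
Substitute z = 20: MRS = 7.5/(w − 1). Setting this equal to 15/16 gives w − 1 = 7.5/(15/16) = 8, so w = 9.

w = 9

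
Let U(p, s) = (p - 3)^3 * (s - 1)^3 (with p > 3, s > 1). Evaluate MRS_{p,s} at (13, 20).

MU_p = 3·(p−3)^2·(s−1)^3, MU_s = 3·(p−3)^3·(s−1)^2.
MRS = (s−1)/(p−3).
At (13, 20): MRS = 1.9.
That is, one extra unit of p is worth 1.9 units of s at the margin.

MRS = 1.9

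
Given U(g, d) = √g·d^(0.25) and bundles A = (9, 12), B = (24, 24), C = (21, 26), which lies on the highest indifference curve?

Bundle B

Evaluate utility at each bundle:
U(A) = 5.584.
U(B) = 10.843.
U(C) = 10.348.
Highest utility is B, so B ≻ C ≻ A.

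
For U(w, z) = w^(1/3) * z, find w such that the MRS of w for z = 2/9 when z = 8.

w = 12

MU_w = 1/3·w^(-2/3)·z and MU_z = w^(1/3).
MRS = MU_w/MU_z = (1/3)·z/w.
Substitute z = 8: MRS = (8/3)/w. Setting (8/3)/w = 2/9 gives w = (8/3)/(2/9) = 12.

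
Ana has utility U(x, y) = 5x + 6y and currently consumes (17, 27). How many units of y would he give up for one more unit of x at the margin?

MU_x = 5, MU_y = 6, so MRS = 5/6 at every bundle.
At (17, 27): MRS = 5/6.
So at (17, 27) the consumer would give up 5/6 units of y for one more unit of x.

MRS = 5/6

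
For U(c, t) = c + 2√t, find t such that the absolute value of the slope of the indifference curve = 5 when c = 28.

t = 25

MU_c = 1, MU_t = 2/(2√t).
MRS = 1 ÷ (2/(2√t)).
MRS depends only on t: √t = 5 ⇒ √t = 5 ⇒ t = 25.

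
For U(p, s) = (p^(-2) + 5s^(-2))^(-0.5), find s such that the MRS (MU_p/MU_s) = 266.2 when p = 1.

For CES with ρ = -2, MRS = (1/5)·(s/p)^3.
Setting (1/5)·(s/1)^3 = 266.2 gives (s/1)^3 = 1331, so s/1 = 11 and s = 11.

s = 11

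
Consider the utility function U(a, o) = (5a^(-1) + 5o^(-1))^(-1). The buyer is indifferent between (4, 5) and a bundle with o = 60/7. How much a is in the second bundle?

U depends on (a, o) only through S = 5a^(-1) + 5o^(-1), so equal utility means equal S. At (4, 5): S = 2.25.
With o = 60/7: 5·(60/7)^(-1) = 7/12, so 5a^(-1) = 2.25 − 7/12 = 5/3, i.e. a^(-1) = 1/3.
Hence a = 1/(1/3) = 3.
Check: U(3, 60/7) = 0.4444.

a = 3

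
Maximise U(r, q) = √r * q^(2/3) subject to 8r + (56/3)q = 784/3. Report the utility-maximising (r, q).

MU_r = 0.5·r^(-0.5)·q^(2/3) and MU_q = 2/3·√r·q^(-1/3).
MRS = MU_r/MU_q = (0.75)·q/r.
Tangency: set MRS = p_r/p_q = 8/(56/3) = 3/7.
So (0.75)·q/r = 3/7, i.e. q = (4/7)·r.
Substitute into the budget 8·r + (56/3)·q = 784/3: (56/3)·r = 784/3, so r* = 14.
Then q* = (4/7)·14 = 8.

r* = 14, q* = 8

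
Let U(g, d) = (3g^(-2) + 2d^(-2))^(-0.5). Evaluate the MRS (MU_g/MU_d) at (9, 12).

For CES with ρ = -2, MRS = (3/2)·(d/g)^3.
At (9, 12): MRS = 32/9.
That is, one extra unit of g is worth 32/9 units of d at the margin.

MRS = 32/9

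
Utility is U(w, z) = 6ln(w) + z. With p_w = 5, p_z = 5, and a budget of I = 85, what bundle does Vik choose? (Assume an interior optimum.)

MU_w = 6/w, MU_z = 1.
MRS = 6/w ÷ 1.
Tangency: set MRS = p_w/p_z = 5/5 = 1.
MRS depends only on w: 6/w = 1 ⇒ w* = 6/1 = 6.
From the budget, 5·z = 85 − 5·6 = 55, so z* = 11.

w* = 6, z* = 11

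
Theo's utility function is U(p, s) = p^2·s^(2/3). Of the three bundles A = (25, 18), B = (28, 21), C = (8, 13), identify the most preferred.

Bundle B

Evaluate utility at each bundle:
U(A) = 4292.678.
U(B) = 5967.543.
U(C) = 353.842.
Highest utility is B, so B ≻ A ≻ C.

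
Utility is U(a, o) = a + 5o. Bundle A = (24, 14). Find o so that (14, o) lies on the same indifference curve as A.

o = 16

U(24, 14) = 94.
Set U(14, o) = 94 and solve.
14 + 5o = 94 ⇒ 5o = 80 ⇒ o = 16.
Check: U(14, 16) = 94.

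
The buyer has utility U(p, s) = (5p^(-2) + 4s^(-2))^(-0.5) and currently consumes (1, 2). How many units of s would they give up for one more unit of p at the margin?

For CES with ρ = -2, MRS = (5/4)·(s/p)^3.
At (1, 2): MRS = 10.
That is, one extra unit of p is worth 10 units of s at the margin.

MRS = 10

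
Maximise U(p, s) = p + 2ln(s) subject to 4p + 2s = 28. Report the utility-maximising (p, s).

MU_p = 1, MU_s = 2/s.
MRS = 1 ÷ (2/s).
Tangency: set MRS = p_p/p_s = 4/2 = 2.
MRS depends only on s: 0.5·s = 2 ⇒ s* = 2/0.5 = 4.
From the budget, 4·p = 28 − 2·4 = 20, so p* = 5.

p* = 5, s* = 4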